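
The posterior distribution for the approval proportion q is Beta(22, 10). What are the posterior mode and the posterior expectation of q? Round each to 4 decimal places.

Mode = (22−1)/(22+10−2) = 21/30 = 0.7000.
Mean = 22/(22+10) = 22/32 = 0.6875.

posterior mode = 0.7000, posterior expectation = 0.6875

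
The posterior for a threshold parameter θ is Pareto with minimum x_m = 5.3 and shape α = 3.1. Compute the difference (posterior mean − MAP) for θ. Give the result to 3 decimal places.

2.524

The Pareto density is strictly decreasing on [x_m, ∞), so the mode is x_m = 5.300.
Mean = α·x_m/(α−1) = 3.1·5.3/2.1 = 7.824.
Difference = 7.824 − 5.300 = 2.524.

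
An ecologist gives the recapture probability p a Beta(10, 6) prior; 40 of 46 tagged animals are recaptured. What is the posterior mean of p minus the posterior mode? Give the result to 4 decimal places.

-0.0102

Posterior: Beta(10+40, 6+6) = Beta(50, 12).
Mode = (50−1)/(50+12−2) = 49/60 = 0.8167.
Mean = 50/(50+12) = 50/62 = 0.8065.
Difference = 0.8065 − 0.8167 = -0.0102.
The posterior is left-skewed, so the mode exceeds the mean.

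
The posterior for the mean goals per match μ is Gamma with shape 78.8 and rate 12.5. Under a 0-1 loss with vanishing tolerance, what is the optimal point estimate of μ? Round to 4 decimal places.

Mode = (α−1)/β = 77.8/12.5 = 6.2240.
Mean = α/β = 78.8/12.5 = 6.3040.
This is the posterior mode — the MAP estimate.

6.2240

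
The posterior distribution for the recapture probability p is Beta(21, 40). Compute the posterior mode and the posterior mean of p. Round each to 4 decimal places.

Mode = (21−1)/(21+40−2) = 20/59 = 0.3390.
Mean = 21/(21+40) = 21/61 = 0.3443.

MAP = 0.3390, posterior mean = 0.3443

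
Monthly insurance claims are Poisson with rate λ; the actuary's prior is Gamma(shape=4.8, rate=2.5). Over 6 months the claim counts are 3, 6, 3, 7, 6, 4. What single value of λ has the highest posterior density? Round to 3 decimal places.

3.859

Σ counts = 29. Posterior: Gamma(shape = 4.8+29 = 33.8, rate = 2.5+6 = 8.5).
Mode = (α−1)/β = 32.8/8.5 = 3.859.
Mean = α/β = 33.8/8.5 = 3.976.
This is the posterior mode — the MAP estimate.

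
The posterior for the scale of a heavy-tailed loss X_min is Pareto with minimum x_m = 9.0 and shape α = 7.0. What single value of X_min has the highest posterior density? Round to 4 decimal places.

The Pareto density is strictly decreasing on [x_m, ∞), so the mode is x_m = 9.0000.
Mean = α·x_m/(α−1) = 7.0·9.0/6.0 = 10.5000.
This is the posterior mode — the MAP estimate.

9.0000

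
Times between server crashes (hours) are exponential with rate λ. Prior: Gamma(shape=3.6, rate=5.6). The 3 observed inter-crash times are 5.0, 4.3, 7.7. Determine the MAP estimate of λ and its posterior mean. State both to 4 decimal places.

Σ times = 17.0. Posterior: Gamma(shape = 3.6+3 = 6.6, rate = 5.6+17.0 = 22.6).
Mode = (α−1)/β = 5.6/22.6 = 0.2478.
Mean = α/β = 6.6/22.6 = 0.2920.

MAP = 0.2478, posterior mean = 0.2920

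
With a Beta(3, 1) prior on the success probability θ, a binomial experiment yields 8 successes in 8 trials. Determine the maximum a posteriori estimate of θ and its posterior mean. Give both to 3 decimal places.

MAP = 1.000, posterior mean = 0.917

Posterior: Beta(3+8, 1+0) = Beta(11, 1).
Since β = 1 ≤ 1 and α > 1, the Beta density is monotone increasing on [0,1]; the mode is at 1.
Mean = 11/(11+1) = 0.917.
The mean is pulled below the mode by the posterior's left skew.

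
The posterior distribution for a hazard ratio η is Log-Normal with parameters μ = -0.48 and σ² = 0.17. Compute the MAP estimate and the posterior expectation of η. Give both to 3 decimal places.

Mode = exp(μ − σ²) = exp(-0.65) = 0.522.
Mean = exp(μ + σ²/2) = exp(-0.395) = 0.674.

MAP = 0.522; posterior mean = 0.674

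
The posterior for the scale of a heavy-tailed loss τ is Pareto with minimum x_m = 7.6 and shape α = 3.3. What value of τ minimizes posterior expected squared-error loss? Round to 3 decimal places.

The Pareto density is strictly decreasing on [x_m, ∞), so the mode is x_m = 7.600.
Mean = α·x_m/(α−1) = 3.3·7.6/2.3 = 10.904.
Squared-error loss ⇒ the optimal estimator is the posterior mean.

10.904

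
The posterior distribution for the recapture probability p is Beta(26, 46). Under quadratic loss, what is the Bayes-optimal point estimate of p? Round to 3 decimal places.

0.361

Mode = (26−1)/(26+46−2) = 25/70 = 0.357.
Mean = 26/(26+46) = 26/72 = 0.361.
Quadratic loss ⇒ the optimal estimator is the posterior mean.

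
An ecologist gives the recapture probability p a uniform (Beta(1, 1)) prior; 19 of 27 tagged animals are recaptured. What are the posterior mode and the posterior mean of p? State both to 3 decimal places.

MAP = 0.704, posterior mean = 0.690

Posterior: Beta(1+19, 1+8) = Beta(20, 9).
Mode = (20−1)/(20+9−2) = 19/27 = 0.704.
Mean = 20/(20+9) = 20/29 = 0.690.
Left-skewed posterior ⇒ mean < mode.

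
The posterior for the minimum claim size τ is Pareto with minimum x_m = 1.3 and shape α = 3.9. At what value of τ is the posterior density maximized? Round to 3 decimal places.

The Pareto density is strictly decreasing on [x_m, ∞), so the mode is x_m = 1.300.
Mean = α·x_m/(α−1) = 3.9·1.3/2.9 = 1.748.
This is the posterior mode — the MAP estimate.

1.300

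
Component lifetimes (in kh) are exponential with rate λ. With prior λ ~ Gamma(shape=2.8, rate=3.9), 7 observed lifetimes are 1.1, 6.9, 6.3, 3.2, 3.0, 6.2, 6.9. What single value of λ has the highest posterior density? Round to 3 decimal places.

Σ times = 33.6. Posterior: Gamma(shape = 2.8+7 = 9.8, rate = 3.9+33.6 = 37.5).
Mode = (α−1)/β = 8.8/37.5 = 0.235.
Mean = α/β = 9.8/37.5 = 0.261.
This is the posterior mode — the MAP estimate.

0.235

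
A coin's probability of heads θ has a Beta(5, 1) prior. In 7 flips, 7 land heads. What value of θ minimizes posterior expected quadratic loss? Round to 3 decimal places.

Posterior: Beta(5+7, 1+0) = Beta(12, 1).
Since β = 1 ≤ 1 and α > 1, the Beta density is monotone increasing on [0,1]; the mode is at 1.
Mean = 12/(12+1) = 0.923.
Quadratic loss ⇒ the optimal estimator is the posterior mean.

0.923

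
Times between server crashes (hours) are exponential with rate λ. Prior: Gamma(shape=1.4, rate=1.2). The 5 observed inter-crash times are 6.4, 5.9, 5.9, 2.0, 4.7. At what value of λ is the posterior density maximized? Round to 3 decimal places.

Σ times = 24.9. Posterior: Gamma(shape = 1.4+5 = 6.4, rate = 1.2+24.9 = 26.1).
Mode = (α−1)/β = 5.4/26.1 = 0.207.
Mean = α/β = 6.4/26.1 = 0.245.
This is the posterior mode — the MAP estimate.

0.207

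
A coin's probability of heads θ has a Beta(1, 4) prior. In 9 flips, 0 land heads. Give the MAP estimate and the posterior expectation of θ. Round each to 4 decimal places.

MAP = 0.0000, posterior mean = 0.0714

Posterior: Beta(1+0, 4+9) = Beta(1, 13).
Since α = 1 ≤ 1 and β > 1, the Beta density is monotone decreasing on [0,1]; the mode is at 0.
Mean = 1/(1+13) = 0.0714.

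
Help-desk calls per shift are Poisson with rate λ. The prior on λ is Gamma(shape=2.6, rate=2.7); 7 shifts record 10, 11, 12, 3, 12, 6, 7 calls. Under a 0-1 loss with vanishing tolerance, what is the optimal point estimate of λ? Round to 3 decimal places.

6.454

Σ counts = 61. Posterior: Gamma(shape = 2.6+61 = 63.6, rate = 2.7+7 = 9.7).
Mode = (α−1)/β = 62.6/9.7 = 6.454.
Mean = α/β = 63.6/9.7 = 6.557.
This is the posterior mode — the MAP estimate.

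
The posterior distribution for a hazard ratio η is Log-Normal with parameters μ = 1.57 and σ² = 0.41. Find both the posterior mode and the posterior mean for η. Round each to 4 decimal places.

Mode = exp(μ − σ²) = exp(1.16) = 3.1899.
Mean = exp(μ + σ²/2) = exp(1.775) = 5.9003.

MAP = 3.1899; posterior mean = 5.9003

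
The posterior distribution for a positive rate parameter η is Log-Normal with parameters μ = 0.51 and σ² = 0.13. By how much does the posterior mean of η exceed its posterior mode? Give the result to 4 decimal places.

Mode = exp(μ − σ²) = exp(0.38) = 1.4623.
Mean = exp(μ + σ²/2) = exp(0.575) = 1.7771.
Difference = 1.7771 − 1.4623 = 0.3148.
Right-skewed posterior ⇒ mode < mean.

0.3148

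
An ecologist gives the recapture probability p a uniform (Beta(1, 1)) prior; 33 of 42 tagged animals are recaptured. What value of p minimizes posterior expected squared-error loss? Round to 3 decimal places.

Posterior: Beta(1+33, 1+9) = Beta(34, 10).
Mode = (34−1)/(34+10−2) = 33/42 = 0.786.
With a flat prior the MAP equals the MLE, 33/42.
Mean = 34/(34+10) = 34/44 = 0.773.
Squared-error loss ⇒ the optimal estimator is the posterior mean.

0.773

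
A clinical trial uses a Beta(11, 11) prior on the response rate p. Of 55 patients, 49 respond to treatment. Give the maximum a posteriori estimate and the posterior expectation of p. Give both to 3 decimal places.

MAP: 0.787. Posterior mean: 0.779.

Posterior: Beta(11+49, 11+6) = Beta(60, 17).
Mode = (60−1)/(60+17−2) = 59/75 = 0.787.
Mean = 60/(60+17) = 60/77 = 0.779.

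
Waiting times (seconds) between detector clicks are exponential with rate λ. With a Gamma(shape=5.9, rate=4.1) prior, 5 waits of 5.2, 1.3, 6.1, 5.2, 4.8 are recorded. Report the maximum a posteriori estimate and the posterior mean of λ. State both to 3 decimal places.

λ_MAP = 0.371, E[λ|data] = 0.408

Σ times = 22.6. Posterior: Gamma(shape = 5.9+5 = 10.9, rate = 4.1+22.6 = 26.7).
Mode = (α−1)/β = 9.9/26.7 = 0.371.
Mean = α/β = 10.9/26.7 = 0.408.
Mean > mode: the posterior has a right tail.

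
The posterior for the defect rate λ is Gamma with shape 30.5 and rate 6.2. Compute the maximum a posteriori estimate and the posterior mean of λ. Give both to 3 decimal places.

Mode = (α−1)/β = 29.5/6.2 = 4.758.
Mean = α/β = 30.5/6.2 = 4.919.

MAP = 4.758, posterior mean = 4.919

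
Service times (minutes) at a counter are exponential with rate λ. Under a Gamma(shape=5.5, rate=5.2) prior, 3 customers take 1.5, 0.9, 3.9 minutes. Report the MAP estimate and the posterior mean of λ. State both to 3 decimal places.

λ_MAP = 0.652, E[λ|data] = 0.739

Σ times = 6.3. Posterior: Gamma(shape = 5.5+3 = 8.5, rate = 5.2+6.3 = 11.5).
Mode = (α−1)/β = 7.5/11.5 = 0.652.
Mean = α/β = 8.5/11.5 = 0.739.
Right-skewed posterior ⇒ mode < mean.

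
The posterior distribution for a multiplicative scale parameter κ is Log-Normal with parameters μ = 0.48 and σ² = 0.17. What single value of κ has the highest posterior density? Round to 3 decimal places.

1.363

Mode = exp(μ − σ²) = exp(0.31) = 1.363.
Mean = exp(μ + σ²/2) = exp(0.565) = 1.759.
This is the posterior mode — the MAP estimate.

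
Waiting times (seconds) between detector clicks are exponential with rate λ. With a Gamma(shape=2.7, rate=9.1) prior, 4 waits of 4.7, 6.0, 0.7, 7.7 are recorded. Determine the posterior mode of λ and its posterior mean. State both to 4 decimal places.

Σ times = 19.1. Posterior: Gamma(shape = 2.7+4 = 6.7, rate = 9.1+19.1 = 28.2).
Mode = (α−1)/β = 5.7/28.2 = 0.2021.
Mean = α/β = 6.7/28.2 = 0.2376.
Right-skewed posterior ⇒ mode < mean.

posterior mode = 0.2021, posterior mean = 0.2376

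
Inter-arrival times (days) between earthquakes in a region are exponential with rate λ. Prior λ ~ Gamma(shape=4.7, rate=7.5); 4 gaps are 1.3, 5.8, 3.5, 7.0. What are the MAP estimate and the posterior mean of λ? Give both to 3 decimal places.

Σ times = 17.6. Posterior: Gamma(shape = 4.7+4 = 8.7, rate = 7.5+17.6 = 25.1).
Mode = (α−1)/β = 7.7/25.1 = 0.307.
Mean = α/β = 8.7/25.1 = 0.347.

λ_MAP = 0.307, E[λ|data] = 0.347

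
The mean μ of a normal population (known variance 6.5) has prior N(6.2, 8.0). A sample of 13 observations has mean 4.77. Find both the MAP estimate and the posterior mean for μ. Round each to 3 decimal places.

MAP = 4.854, posterior mean = 4.854

Posterior for μ is Normal. Precision-weighted mean: (1/8.0·6.2 + 13/6.5·4.77) / (1/8.0 + 13/6.5) = 4.854.
A Normal posterior is symmetric, so mode = mean.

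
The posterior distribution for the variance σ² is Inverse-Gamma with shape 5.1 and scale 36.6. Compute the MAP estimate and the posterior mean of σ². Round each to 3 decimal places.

MAP: 6.000. Posterior mean: 8.927.

Mode = β/(α+1) = 36.6/6.1 = 6.000.
Mean = β/(α−1) = 36.6/4.1 = 8.927.
Right-skewed posterior ⇒ mode < mean.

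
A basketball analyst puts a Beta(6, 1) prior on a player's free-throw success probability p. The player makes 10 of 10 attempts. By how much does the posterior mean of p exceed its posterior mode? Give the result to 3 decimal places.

-0.059

Posterior: Beta(6+10, 1+0) = Beta(16, 1).
Since β = 1 ≤ 1 and α > 1, the Beta density is monotone increasing on [0,1]; the mode is at 1.
Mean = 16/(16+1) = 0.941.
Difference = 0.941 − 1.000 = -0.059.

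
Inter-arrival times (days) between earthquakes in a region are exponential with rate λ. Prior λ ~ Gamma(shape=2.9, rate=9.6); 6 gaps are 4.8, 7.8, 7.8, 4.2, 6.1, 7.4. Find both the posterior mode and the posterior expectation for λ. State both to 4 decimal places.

MAP: 0.1656. Posterior mean: 0.1866.

Σ times = 38.1. Posterior: Gamma(shape = 2.9+6 = 8.9, rate = 9.6+38.1 = 47.7).
Mode = (α−1)/β = 7.9/47.7 = 0.1656.
Mean = α/β = 8.9/47.7 = 0.1866.
Right-skewed posterior ⇒ mode < mean.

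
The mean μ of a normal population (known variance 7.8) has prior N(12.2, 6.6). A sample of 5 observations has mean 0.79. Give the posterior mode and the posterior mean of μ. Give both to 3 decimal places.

Posterior for μ is Normal. Precision-weighted mean: (1/6.6·12.2 + 5/7.8·0.79) / (1/6.6 + 5/7.8) = 2.971.
A Normal posterior is symmetric, so mode = mean.

MAP: 2.971. Posterior mean: 2.971.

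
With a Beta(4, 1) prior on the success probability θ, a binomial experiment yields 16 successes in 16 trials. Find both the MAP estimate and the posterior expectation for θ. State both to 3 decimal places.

MAP: 1.000. Posterior mean: 0.952.

Posterior: Beta(4+16, 1+0) = Beta(20, 1).
Since β = 1 ≤ 1 and α > 1, the Beta density is monotone increasing on [0,1]; the mode is at 1.
Mean = 20/(20+1) = 0.952.
Mode > mean: the posterior has a left tail.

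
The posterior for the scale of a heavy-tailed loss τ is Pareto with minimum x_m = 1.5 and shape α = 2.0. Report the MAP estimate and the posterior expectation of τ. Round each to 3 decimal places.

MAP: 1.500. Posterior mean: 3.000.

The Pareto density is strictly decreasing on [x_m, ∞), so the mode is x_m = 1.500.
Mean = α·x_m/(α−1) = 2.0·1.5/1.0 = 3.000.
Mean > mode: the posterior has a right tail.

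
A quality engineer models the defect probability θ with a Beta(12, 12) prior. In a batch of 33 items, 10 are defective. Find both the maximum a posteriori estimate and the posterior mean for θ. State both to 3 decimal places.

Posterior: Beta(12+10, 12+23) = Beta(22, 35).
Mode = (22−1)/(22+35−2) = 21/55 = 0.382.
Mean = 22/(22+35) = 22/57 = 0.386.
Right-skewed posterior ⇒ mode < mean.

MAP = 0.382; posterior mean = 0.386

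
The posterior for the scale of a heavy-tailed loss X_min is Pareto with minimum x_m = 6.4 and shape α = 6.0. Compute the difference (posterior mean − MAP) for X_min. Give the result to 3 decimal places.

The Pareto density is strictly decreasing on [x_m, ∞), so the mode is x_m = 6.400.
Mean = α·x_m/(α−1) = 6.0·6.4/5.0 = 7.680.
Difference = 7.680 − 6.400 = 1.280.

1.280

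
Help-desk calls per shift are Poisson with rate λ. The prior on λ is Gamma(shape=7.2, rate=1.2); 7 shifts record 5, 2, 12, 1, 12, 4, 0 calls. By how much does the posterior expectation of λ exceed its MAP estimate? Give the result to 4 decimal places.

Σ counts = 36. Posterior: Gamma(shape = 7.2+36 = 43.2, rate = 1.2+7 = 8.2).
Mode = (α−1)/β = 42.2/8.2 = 5.1463.
Mean = α/β = 43.2/8.2 = 5.2683.
Difference = 5.2683 − 5.1463 = 0.1220.

0.1220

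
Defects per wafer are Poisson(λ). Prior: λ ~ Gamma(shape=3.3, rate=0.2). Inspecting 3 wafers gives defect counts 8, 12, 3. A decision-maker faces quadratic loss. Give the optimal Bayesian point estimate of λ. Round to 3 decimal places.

Σ counts = 23. Posterior: Gamma(shape = 3.3+23 = 26.3, rate = 0.2+3 = 3.2).
Mode = (α−1)/β = 25.3/3.2 = 7.906.
Mean = α/β = 26.3/3.2 = 8.219.
Quadratic loss ⇒ the optimal estimator is the posterior mean.

8.219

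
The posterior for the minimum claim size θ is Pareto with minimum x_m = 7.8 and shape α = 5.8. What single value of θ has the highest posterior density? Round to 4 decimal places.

The Pareto density is strictly decreasing on [x_m, ∞), so the mode is x_m = 7.8000.
Mean = α·x_m/(α−1) = 5.8·7.8/4.8 = 9.4250.
This is the posterior mode — the MAP estimate.

7.8000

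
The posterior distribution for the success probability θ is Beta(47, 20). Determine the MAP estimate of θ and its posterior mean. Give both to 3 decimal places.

Mode = (47−1)/(47+20−2) = 46/65 = 0.708.
Mean = 47/(47+20) = 47/67 = 0.701.

MAP: 0.708. Posterior mean: 0.701.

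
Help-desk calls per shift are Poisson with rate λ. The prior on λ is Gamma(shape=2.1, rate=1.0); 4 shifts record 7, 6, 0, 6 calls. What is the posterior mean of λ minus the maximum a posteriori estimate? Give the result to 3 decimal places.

Σ counts = 19. Posterior: Gamma(shape = 2.1+19 = 21.1, rate = 1.0+4 = 5.0).
Mode = (α−1)/β = 20.1/5.0 = 4.020.
Mean = α/β = 21.1/5.0 = 4.220.
Difference = 4.220 − 4.020 = 0.200.
Mean > mode: the posterior has a right tail.

0.200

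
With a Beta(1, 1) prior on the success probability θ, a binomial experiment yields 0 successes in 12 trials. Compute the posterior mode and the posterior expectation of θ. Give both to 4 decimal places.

θ_MAP = 0.0000, E[θ|data] = 0.0714

Posterior: Beta(1+0, 1+12) = Beta(1, 13).
Since α = 1 ≤ 1 and β > 1, the Beta density is monotone decreasing on [0,1]; the mode is at 0.
Mean = 1/(1+13) = 0.0714.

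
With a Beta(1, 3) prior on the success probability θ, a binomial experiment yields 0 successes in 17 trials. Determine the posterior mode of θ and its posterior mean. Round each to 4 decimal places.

θ_MAP = 0.0000, E[θ|data] = 0.0476

Posterior: Beta(1+0, 3+17) = Beta(1, 20).
Since α = 1 ≤ 1 and β > 1, the Beta density is monotone decreasing on [0,1]; the mode is at 0.
Mean = 1/(1+20) = 0.0476.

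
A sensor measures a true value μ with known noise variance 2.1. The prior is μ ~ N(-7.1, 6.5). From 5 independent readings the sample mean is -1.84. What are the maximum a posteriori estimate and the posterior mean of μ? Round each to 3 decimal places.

Posterior for μ is Normal. Precision-weighted mean: (1/6.5·-7.1 + 5/2.1·-1.84) / (1/6.5 + 5/2.1) = -2.159.
A Normal posterior is symmetric, so mode = mean.

MAP = -2.159, posterior mean = -2.159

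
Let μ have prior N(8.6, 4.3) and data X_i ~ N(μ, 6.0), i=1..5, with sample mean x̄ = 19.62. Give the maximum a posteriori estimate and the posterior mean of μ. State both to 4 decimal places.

MAP = 17.2156, posterior mean = 17.2156

Posterior for μ is Normal. Precision-weighted mean: (1/4.3·8.6 + 5/6.0·19.62) / (1/4.3 + 5/6.0) = 17.2156.
A Normal posterior is symmetric, so mode = mean.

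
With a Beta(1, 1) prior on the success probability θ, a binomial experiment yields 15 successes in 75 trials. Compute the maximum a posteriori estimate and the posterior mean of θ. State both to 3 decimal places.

Posterior: Beta(1+15, 1+60) = Beta(16, 61).
Mode = (16−1)/(16+61−2) = 15/75 = 0.200.
With a flat prior the MAP equals the MLE, 15/75.
Mean = 16/(16+61) = 16/77 = 0.208.

MAP = 0.200; posterior mean = 0.208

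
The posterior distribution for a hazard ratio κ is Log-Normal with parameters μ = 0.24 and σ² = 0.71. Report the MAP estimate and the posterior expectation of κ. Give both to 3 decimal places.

MAP = 0.625, posterior mean = 1.813

Mode = exp(μ − σ²) = exp(-0.47) = 0.625.
Mean = exp(μ + σ²/2) = exp(0.595) = 1.813.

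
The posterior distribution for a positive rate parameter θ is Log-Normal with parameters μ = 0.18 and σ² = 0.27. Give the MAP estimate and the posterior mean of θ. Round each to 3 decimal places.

Mode = exp(μ − σ²) = exp(-0.09) = 0.914.
Mean = exp(μ + σ²/2) = exp(0.315) = 1.370.

MAP = 0.914, posterior mean = 1.370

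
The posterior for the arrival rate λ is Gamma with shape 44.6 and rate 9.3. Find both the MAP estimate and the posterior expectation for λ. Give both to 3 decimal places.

Mode = (α−1)/β = 43.6/9.3 = 4.688.
Mean = α/β = 44.6/9.3 = 4.796.

MAP = 4.688; posterior mean = 4.796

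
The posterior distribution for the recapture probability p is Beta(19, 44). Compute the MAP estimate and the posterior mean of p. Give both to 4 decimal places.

MAP = 0.2951; posterior mean = 0.3016

Mode = (19−1)/(19+44−2) = 18/61 = 0.2951.
Mean = 19/(19+44) = 19/63 = 0.3016.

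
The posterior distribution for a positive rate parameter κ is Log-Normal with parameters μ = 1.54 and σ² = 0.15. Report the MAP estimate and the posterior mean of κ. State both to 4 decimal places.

Mode = exp(μ − σ²) = exp(1.39) = 4.0149.
Mean = exp(μ + σ²/2) = exp(1.615) = 5.0279.

MAP = 4.0149; posterior mean = 5.0279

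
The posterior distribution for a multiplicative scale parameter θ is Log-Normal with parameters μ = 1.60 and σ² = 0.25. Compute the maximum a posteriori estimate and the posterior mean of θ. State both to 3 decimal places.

Mode = exp(μ − σ²) = exp(1.35) = 3.857.
Mean = exp(μ + σ²/2) = exp(1.725) = 5.613.

MAP: 3.857. Posterior mean: 5.613.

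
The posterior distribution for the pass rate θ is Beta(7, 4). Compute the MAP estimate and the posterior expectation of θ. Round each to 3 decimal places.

MAP estimate = 0.667, posterior expectation = 0.636

Mode = (7−1)/(7+4−2) = 6/9 = 0.667.
Mean = 7/(7+4) = 7/11 = 0.636.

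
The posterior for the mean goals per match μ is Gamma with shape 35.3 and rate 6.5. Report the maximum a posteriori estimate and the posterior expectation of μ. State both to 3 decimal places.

Mode = (α−1)/β = 34.3/6.5 = 5.277.
Mean = α/β = 35.3/6.5 = 5.431.

maximum a posteriori estimate = 5.277, posterior expectation = 5.431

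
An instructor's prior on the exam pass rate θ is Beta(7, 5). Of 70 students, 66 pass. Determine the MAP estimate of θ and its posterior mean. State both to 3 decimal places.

Posterior: Beta(7+66, 5+4) = Beta(73, 9).
Mode = (73−1)/(73+9−2) = 72/80 = 0.900.
Mean = 73/(73+9) = 73/82 = 0.890.

MAP = 0.900, posterior mean = 0.890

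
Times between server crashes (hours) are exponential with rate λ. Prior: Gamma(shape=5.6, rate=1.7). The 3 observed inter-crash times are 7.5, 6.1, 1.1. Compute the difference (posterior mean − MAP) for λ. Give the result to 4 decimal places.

0.0610

Σ times = 14.7. Posterior: Gamma(shape = 5.6+3 = 8.6, rate = 1.7+14.7 = 16.4).
Mode = (α−1)/β = 7.6/16.4 = 0.4634.
Mean = α/β = 8.6/16.4 = 0.5244.
Difference = 0.5244 − 0.4634 = 0.0610.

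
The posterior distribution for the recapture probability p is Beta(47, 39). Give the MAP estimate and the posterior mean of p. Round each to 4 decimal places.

Mode = (47−1)/(47+39−2) = 46/84 = 0.5476.
Mean = 47/(47+39) = 47/86 = 0.5465.
Mode > mean: the posterior has a left tail.

p_MAP = 0.5476, E[p|data] = 0.5465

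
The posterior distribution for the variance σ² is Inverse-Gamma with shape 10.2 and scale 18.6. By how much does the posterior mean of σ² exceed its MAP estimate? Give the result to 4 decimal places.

0.3610

Mode = β/(α+1) = 18.6/11.2 = 1.6607.
Mean = β/(α−1) = 18.6/9.2 = 2.0217.
Difference = 2.0217 − 1.6607 = 0.3610.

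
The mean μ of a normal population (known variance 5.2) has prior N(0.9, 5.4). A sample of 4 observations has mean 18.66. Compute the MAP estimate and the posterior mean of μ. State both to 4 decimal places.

MAP estimate = 15.2140, posterior mean = 15.2140

Posterior for μ is Normal. Precision-weighted mean: (1/5.4·0.9 + 4/5.2·18.66) / (1/5.4 + 4/5.2) = 15.2140.
A Normal posterior is symmetric, so mode = mean.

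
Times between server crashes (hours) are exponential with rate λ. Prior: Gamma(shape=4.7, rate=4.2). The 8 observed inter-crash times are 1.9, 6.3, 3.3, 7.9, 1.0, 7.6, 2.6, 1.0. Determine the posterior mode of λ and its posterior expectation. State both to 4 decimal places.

MAP = 0.3268; posterior mean = 0.3547

Σ times = 31.6. Posterior: Gamma(shape = 4.7+8 = 12.7, rate = 4.2+31.6 = 35.8).
Mode = (α−1)/β = 11.7/35.8 = 0.3268.
Mean = α/β = 12.7/35.8 = 0.3547.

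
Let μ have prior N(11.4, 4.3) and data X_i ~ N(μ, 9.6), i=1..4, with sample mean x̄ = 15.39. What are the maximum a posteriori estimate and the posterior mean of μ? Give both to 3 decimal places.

MAP = 13.961; posterior mean = 13.961

Posterior for μ is Normal. Precision-weighted mean: (1/4.3·11.4 + 4/9.6·15.39) / (1/4.3 + 4/9.6) = 13.961.
A Normal posterior is symmetric, so mode = mean.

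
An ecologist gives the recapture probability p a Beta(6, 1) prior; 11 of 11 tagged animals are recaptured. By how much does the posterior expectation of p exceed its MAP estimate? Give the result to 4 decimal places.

Posterior: Beta(6+11, 1+0) = Beta(17, 1).
Since β = 1 ≤ 1 and α > 1, the Beta density is monotone increasing on [0,1]; the mode is at 1.
Mean = 17/(17+1) = 0.9444.
Difference = 0.9444 − 1.0000 = -0.0556.

-0.0556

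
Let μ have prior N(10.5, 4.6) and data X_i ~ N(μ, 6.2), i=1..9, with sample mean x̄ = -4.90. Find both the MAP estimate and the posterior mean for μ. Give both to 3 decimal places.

MAP: -2.894. Posterior mean: -2.894.

Posterior for μ is Normal. Precision-weighted mean: (1/4.6·10.5 + 9/6.2·-4.90) / (1/4.6 + 9/6.2) = -2.894.
A Normal posterior is symmetric, so mode = mean.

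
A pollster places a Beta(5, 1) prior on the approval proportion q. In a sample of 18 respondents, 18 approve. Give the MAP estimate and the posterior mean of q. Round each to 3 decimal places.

q_MAP = 1.000, E[q|data] = 0.958

Posterior: Beta(5+18, 1+0) = Beta(23, 1).
Since β = 1 ≤ 1 and α > 1, the Beta density is monotone increasing on [0,1]; the mode is at 1.
Mean = 23/(23+1) = 0.958.
Mode > mean: the posterior has a left tail.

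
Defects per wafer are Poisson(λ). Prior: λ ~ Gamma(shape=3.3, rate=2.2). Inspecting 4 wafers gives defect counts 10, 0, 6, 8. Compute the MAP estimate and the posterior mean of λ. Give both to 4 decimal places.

Σ counts = 24. Posterior: Gamma(shape = 3.3+24 = 27.3, rate = 2.2+4 = 6.2).
Mode = (α−1)/β = 26.3/6.2 = 4.2419.
Mean = α/β = 27.3/6.2 = 4.4032.

MAP estimate = 4.2419, posterior mean = 4.4032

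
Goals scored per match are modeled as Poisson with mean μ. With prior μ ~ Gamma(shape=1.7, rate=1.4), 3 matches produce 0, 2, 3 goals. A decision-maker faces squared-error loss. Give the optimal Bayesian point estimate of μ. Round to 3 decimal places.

Σ counts = 5. Posterior: Gamma(shape = 1.7+5 = 6.7, rate = 1.4+3 = 4.4).
Mode = (α−1)/β = 5.7/4.4 = 1.295.
Mean = α/β = 6.7/4.4 = 1.523.
Squared-error loss ⇒ the optimal estimator is the posterior mean.

1.523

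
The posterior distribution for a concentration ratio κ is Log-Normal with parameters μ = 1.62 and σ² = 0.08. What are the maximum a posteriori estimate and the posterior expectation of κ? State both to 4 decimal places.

Mode = exp(μ − σ²) = exp(1.54) = 4.6646.
Mean = exp(μ + σ²/2) = exp(1.660) = 5.2593.

κ_MAP = 4.6646, E[κ|data] = 5.2593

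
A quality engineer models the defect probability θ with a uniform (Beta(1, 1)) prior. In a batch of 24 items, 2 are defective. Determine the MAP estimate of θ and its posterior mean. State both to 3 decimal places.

MAP = 0.083; posterior mean = 0.115

Posterior: Beta(1+2, 1+22) = Beta(3, 23).
Mode = (3−1)/(3+23−2) = 2/24 = 0.083.
Mean = 3/(3+23) = 3/26 = 0.115.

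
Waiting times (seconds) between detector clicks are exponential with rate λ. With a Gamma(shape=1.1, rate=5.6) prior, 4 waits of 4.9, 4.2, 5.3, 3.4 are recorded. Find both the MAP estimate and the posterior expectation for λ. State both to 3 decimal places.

λ_MAP = 0.175, E[λ|data] = 0.218

Σ times = 17.8. Posterior: Gamma(shape = 1.1+4 = 5.1, rate = 5.6+17.8 = 23.4).
Mode = (α−1)/β = 4.1/23.4 = 0.175.
Mean = α/β = 5.1/23.4 = 0.218.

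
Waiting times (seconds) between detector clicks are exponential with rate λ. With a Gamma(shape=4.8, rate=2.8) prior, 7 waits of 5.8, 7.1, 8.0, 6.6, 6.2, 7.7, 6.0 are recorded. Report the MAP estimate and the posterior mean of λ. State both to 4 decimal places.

Σ times = 47.4. Posterior: Gamma(shape = 4.8+7 = 11.8, rate = 2.8+47.4 = 50.2).
Mode = (α−1)/β = 10.8/50.2 = 0.2151.
Mean = α/β = 11.8/50.2 = 0.2351.
Mean > mode: the posterior has a right tail.

λ_MAP = 0.2151, E[λ|data] = 0.2351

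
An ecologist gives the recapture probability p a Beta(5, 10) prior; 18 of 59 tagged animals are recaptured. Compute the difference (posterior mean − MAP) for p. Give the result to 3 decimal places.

0.005

Posterior: Beta(5+18, 10+41) = Beta(23, 51).
Mode = (23−1)/(23+51−2) = 22/72 = 0.306.
Mean = 23/(23+51) = 23/74 = 0.311.
Difference = 0.311 − 0.306 = 0.005.
The posterior is right-skewed, so the mean exceeds the mode.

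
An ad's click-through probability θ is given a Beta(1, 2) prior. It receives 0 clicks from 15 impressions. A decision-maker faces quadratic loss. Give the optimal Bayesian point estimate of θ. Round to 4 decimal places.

0.0556

Posterior: Beta(1+0, 2+15) = Beta(1, 17).
Since α = 1 ≤ 1 and β > 1, the Beta density is monotone decreasing on [0,1]; the mode is at 0.
Mean = 1/(1+17) = 0.0556.
Quadratic loss ⇒ the optimal estimator is the posterior mean.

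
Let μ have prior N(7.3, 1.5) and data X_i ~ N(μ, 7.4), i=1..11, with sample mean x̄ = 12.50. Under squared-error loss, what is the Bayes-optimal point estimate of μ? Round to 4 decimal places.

Posterior for μ is Normal. Precision-weighted mean: (1/1.5·7.3 + 11/7.4·12.50) / (1/1.5 + 11/7.4) = 10.8900.
A Normal posterior is symmetric, so mode = mean.
Squared-error loss ⇒ the optimal estimator is the posterior mean.

10.8900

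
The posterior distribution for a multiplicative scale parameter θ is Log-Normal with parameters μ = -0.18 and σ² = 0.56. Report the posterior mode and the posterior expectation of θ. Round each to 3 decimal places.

Mode = exp(μ − σ²) = exp(-0.74) = 0.477.
Mean = exp(μ + σ²/2) = exp(0.100) = 1.105.
Mean > mode: the posterior has a right tail.

MAP: 0.477. Posterior mean: 1.105.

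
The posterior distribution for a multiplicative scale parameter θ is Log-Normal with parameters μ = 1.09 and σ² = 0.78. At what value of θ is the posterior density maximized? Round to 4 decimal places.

1.3634

Mode = exp(μ − σ²) = exp(0.31) = 1.3634.
Mean = exp(μ + σ²/2) = exp(1.480) = 4.3929.
This is the posterior mode — the MAP estimate.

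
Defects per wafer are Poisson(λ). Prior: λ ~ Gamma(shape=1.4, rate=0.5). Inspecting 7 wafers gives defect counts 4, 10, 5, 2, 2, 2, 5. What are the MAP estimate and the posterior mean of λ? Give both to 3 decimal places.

Σ counts = 30. Posterior: Gamma(shape = 1.4+30 = 31.4, rate = 0.5+7 = 7.5).
Mode = (α−1)/β = 30.4/7.5 = 4.053.
Mean = α/β = 31.4/7.5 = 4.187.

MAP = 4.053; posterior mean = 4.187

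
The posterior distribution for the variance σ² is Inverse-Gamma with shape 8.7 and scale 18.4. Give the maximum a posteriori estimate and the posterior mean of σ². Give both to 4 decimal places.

MAP = 1.8969; posterior mean = 2.3896

Mode = β/(α+1) = 18.4/9.7 = 1.8969.
Mean = β/(α−1) = 18.4/7.7 = 2.3896.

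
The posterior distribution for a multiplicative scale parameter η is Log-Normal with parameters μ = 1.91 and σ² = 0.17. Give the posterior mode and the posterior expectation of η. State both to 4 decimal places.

Mode = exp(μ − σ²) = exp(1.74) = 5.6973.
Mean = exp(μ + σ²/2) = exp(1.995) = 7.3522.
Right-skewed posterior ⇒ mode < mean.

MAP: 5.6973. Posterior mean: 7.3522.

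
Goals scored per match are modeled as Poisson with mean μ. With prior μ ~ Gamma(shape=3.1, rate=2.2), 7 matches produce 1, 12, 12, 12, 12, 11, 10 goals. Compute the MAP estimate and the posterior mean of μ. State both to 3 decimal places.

Σ counts = 70. Posterior: Gamma(shape = 3.1+70 = 73.1, rate = 2.2+7 = 9.2).
Mode = (α−1)/β = 72.1/9.2 = 7.837.
Mean = α/β = 73.1/9.2 = 7.946.

MAP: 7.837. Posterior mean: 7.946.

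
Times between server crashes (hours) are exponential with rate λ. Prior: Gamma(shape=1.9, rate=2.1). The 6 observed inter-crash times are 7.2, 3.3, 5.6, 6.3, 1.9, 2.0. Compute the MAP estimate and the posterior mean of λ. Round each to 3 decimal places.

MAP: 0.243. Posterior mean: 0.278.

Σ times = 26.3. Posterior: Gamma(shape = 1.9+6 = 7.9, rate = 2.1+26.3 = 28.4).
Mode = (α−1)/β = 6.9/28.4 = 0.243.
Mean = α/β = 7.9/28.4 = 0.278.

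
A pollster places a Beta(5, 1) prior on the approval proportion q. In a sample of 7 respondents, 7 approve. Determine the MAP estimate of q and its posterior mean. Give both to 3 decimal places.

MAP: 1.000. Posterior mean: 0.923.

Posterior: Beta(5+7, 1+0) = Beta(12, 1).
Since β = 1 ≤ 1 and α > 1, the Beta density is monotone increasing on [0,1]; the mode is at 1.
Mean = 12/(12+1) = 0.923.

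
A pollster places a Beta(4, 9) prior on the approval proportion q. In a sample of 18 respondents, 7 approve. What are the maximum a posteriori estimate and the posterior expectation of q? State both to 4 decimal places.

Posterior: Beta(4+7, 9+11) = Beta(11, 20).
Mode = (11−1)/(11+20−2) = 10/29 = 0.3448.
Mean = 11/(11+20) = 11/31 = 0.3548.
The mean is pulled above the mode by the posterior's right skew.

MAP: 0.3448. Posterior mean: 0.3548.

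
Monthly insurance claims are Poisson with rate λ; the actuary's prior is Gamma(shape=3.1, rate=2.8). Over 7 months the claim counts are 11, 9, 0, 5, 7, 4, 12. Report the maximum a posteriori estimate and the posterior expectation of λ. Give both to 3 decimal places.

Σ counts = 48. Posterior: Gamma(shape = 3.1+48 = 51.1, rate = 2.8+7 = 9.8).
Mode = (α−1)/β = 50.1/9.8 = 5.112.
Mean = α/β = 51.1/9.8 = 5.214.
Mean > mode: the posterior has a right tail.

MAP = 5.112; posterior mean = 5.214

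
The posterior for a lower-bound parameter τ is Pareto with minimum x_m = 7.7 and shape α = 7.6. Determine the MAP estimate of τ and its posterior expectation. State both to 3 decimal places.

MAP = 7.700; posterior mean = 8.867

The Pareto density is strictly decreasing on [x_m, ∞), so the mode is x_m = 7.700.
Mean = α·x_m/(α−1) = 7.6·7.7/6.6 = 8.867.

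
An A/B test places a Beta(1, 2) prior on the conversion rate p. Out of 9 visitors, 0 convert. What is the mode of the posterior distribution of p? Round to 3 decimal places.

0.000

Posterior: Beta(1+0, 2+9) = Beta(1, 11).
Since α = 1 ≤ 1 and β > 1, the Beta density is monotone decreasing on [0,1]; the mode is at 0.
Mean = 1/(1+11) = 0.083.
This is the posterior mode — the MAP estimate.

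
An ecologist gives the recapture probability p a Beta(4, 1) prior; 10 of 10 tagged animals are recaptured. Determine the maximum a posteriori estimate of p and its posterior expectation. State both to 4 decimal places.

Posterior: Beta(4+10, 1+0) = Beta(14, 1).
Since β = 1 ≤ 1 and α > 1, the Beta density is monotone increasing on [0,1]; the mode is at 1.
Mean = 14/(14+1) = 0.9333.

MAP = 1.0000, posterior mean = 0.9333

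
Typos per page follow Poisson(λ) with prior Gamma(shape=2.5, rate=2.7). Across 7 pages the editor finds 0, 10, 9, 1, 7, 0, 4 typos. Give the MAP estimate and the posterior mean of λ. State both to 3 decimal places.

MAP estimate = 3.351, posterior mean = 3.454

Σ counts = 31. Posterior: Gamma(shape = 2.5+31 = 33.5, rate = 2.7+7 = 9.7).
Mode = (α−1)/β = 32.5/9.7 = 3.351.
Mean = α/β = 33.5/9.7 = 3.454.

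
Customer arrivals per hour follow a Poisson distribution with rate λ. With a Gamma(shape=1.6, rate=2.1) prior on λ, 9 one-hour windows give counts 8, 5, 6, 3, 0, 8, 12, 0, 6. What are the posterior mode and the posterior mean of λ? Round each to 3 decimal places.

Σ counts = 48. Posterior: Gamma(shape = 1.6+48 = 49.6, rate = 2.1+9 = 11.1).
Mode = (α−1)/β = 48.6/11.1 = 4.378.
Mean = α/β = 49.6/11.1 = 4.468.
The mean is pulled above the mode by the posterior's right skew.

λ_MAP = 4.378, E[λ|data] = 4.468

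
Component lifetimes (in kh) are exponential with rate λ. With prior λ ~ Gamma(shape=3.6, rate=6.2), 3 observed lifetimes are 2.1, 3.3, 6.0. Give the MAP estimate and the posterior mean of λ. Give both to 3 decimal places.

MAP estimate = 0.318, posterior mean = 0.375

Σ times = 11.4. Posterior: Gamma(shape = 3.6+3 = 6.6, rate = 6.2+11.4 = 17.6).
Mode = (α−1)/β = 5.6/17.6 = 0.318.
Mean = α/β = 6.6/17.6 = 0.375.
Mean > mode: the posterior has a right tail.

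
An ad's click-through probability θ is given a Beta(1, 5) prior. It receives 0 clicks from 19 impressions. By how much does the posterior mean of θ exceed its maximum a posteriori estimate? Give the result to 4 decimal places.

Posterior: Beta(1+0, 5+19) = Beta(1, 24).
Since α = 1 ≤ 1 and β > 1, the Beta density is monotone decreasing on [0,1]; the mode is at 0.
Mean = 1/(1+24) = 0.0400.
Difference = 0.0400 − 0.0000 = 0.0400.
The posterior is right-skewed, so the mean exceeds the mode.

0.0400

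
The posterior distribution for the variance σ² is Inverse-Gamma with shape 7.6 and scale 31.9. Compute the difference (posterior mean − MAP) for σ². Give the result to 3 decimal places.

Mode = β/(α+1) = 31.9/8.6 = 3.709.
Mean = β/(α−1) = 31.9/6.6 = 4.833.
Difference = 4.833 − 3.709 = 1.124.
Right-skewed posterior ⇒ mode < mean.

1.124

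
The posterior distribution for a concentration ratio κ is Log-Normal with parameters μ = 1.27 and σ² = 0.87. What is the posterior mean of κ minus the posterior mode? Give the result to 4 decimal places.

4.0096

Mode = exp(μ − σ²) = exp(0.40) = 1.4918.
Mean = exp(μ + σ²/2) = exp(1.705) = 5.5014.
Difference = 5.5014 − 1.4918 = 4.0096.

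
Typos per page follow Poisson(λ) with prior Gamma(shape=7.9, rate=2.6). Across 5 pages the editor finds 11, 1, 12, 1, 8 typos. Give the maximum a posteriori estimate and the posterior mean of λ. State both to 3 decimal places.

maximum a posteriori estimate = 5.250, posterior mean = 5.382

Σ counts = 33. Posterior: Gamma(shape = 7.9+33 = 40.9, rate = 2.6+5 = 7.6).
Mode = (α−1)/β = 39.9/7.6 = 5.250.
Mean = α/β = 40.9/7.6 = 5.382.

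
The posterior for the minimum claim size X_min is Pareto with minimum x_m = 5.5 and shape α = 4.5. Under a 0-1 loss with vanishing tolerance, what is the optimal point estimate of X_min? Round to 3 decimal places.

5.500

The Pareto density is strictly decreasing on [x_m, ∞), so the mode is x_m = 5.500.
Mean = α·x_m/(α−1) = 4.5·5.5/3.5 = 7.071.
This is the posterior mode — the MAP estimate.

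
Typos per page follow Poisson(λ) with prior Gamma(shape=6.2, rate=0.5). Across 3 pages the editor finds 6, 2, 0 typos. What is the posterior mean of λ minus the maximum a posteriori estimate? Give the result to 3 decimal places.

Σ counts = 8. Posterior: Gamma(shape = 6.2+8 = 14.2, rate = 0.5+3 = 3.5).
Mode = (α−1)/β = 13.2/3.5 = 3.771.
Mean = α/β = 14.2/3.5 = 4.057.
Difference = 4.057 − 3.771 = 0.286.

0.286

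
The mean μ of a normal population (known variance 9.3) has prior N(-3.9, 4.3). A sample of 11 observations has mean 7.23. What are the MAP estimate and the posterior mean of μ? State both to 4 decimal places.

Posterior for μ is Normal. Precision-weighted mean: (1/4.3·-3.9 + 11/9.3·7.23) / (1/4.3 + 11/9.3) = 5.4012.
A Normal posterior is symmetric, so mode = mean.

MAP estimate = 5.4012, posterior mean = 5.4012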